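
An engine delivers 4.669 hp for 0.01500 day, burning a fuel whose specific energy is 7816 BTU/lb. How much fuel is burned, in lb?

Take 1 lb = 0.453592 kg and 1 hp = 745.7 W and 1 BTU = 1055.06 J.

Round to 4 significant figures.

4.669 hp → 3481.67 W
0.01500 day → 1296 s
E = P × t = 3481.67 × 1296 = 4.51224×10⁶ J
7816 BTU/lb → 1.81801×10⁷ J/kg
m = E / e_s = 4.51224×10⁶ / 1.81801×10⁷ = 0.248197 kg
In lb: 0.248197 / 0.453592 = 0.547181 lb

0.5472 lb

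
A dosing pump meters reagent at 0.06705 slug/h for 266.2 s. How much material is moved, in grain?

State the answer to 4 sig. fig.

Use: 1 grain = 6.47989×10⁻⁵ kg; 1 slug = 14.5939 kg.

1117 grain

0.06705 slug/h → 2.71811×10⁻⁴ kg/s
m = ṁ × t = 2.71811×10⁻⁴ × 266.2 = 0.0723561 kg
In grain: 0.0723561 / 6.47989×10⁻⁵ = 1116.63 grain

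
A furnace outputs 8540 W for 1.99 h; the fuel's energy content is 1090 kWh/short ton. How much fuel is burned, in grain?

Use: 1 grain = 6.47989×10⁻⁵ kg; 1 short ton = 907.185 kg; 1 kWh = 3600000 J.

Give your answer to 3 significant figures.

2.18×10⁵ grain

1.99 h → 7164 s
E = P × t = 8540 × 7164 = 6.11806×10⁷ J
1090 kWh/short ton → 4.32547×10⁶ J/kg
m = E / e_s = 6.11806×10⁷ / 4.32547×10⁶ = 14.1443 kg
In grain: 14.1443 / 6.47989×10⁻⁵ = 218280 grain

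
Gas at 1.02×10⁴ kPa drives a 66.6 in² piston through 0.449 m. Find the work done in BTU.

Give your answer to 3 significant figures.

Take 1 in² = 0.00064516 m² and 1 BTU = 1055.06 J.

1.02×10⁴ kPa → 1.02×10⁷ Pa
66.6 in² → 0.0429677 m²
F = P × A = 1.02×10⁷ × 0.0429677 = 438271 N
W = F × d = 438271 × 0.449 = 196784 J
In BTU: 196784 / 1055.06 = 186.515 BTU

187 BTU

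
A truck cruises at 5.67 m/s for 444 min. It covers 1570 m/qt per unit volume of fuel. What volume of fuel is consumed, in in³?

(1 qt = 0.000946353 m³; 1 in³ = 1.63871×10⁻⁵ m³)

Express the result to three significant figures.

444 min → 26640 s
d = v × t = 5.67 × 26640 = 151049 m
1570 m/qt → 1.659×10⁶ m/m³
V = d / (distance per unit fuel) = 151049 / 1.659×10⁶ = 0.0910482 m³
In in³: 0.0910482 / 1.63871×10⁻⁵ = 5556.09 in³

5560 in³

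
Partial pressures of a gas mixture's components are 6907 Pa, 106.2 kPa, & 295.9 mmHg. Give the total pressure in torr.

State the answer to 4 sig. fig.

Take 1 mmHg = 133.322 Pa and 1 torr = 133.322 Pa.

1144 torr

6907 Pa (already Pa)
106.2 kPa × 1000 → 106200 Pa
295.9 mmHg × 133.322 → 39450 Pa
Sum: 6907 + 106200 + 39450 = 152557 Pa
In torr: 152557 / 133.322 = 1144.27 torr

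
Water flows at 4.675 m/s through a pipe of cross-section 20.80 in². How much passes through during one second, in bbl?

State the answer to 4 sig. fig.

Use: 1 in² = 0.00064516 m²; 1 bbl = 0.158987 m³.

20.80 in² × 0.00064516 → 0.0134193 m²
V = v × A × t = 4.675 m/s × 0.0134193 m² × 1 s = 0.0627352 m³
0.0627352 m³ ÷ (0.158987 m³/bbl) = 0.394593 bbl

0.3946 bbl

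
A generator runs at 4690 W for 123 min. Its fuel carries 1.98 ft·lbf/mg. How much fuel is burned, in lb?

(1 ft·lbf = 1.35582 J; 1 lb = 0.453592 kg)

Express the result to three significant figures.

28.4 lb

123 min → 7380 s
E = P × t = 4690 × 7380 = 3.46122×10⁷ J
1.98 ft·lbf/mg → 2.68452×10⁶ J/kg
m = E / e_s = 3.46122×10⁷ / 2.68452×10⁶ = 12.8933 kg
In lb: 12.8933 / 0.453592 = 28.4249 lb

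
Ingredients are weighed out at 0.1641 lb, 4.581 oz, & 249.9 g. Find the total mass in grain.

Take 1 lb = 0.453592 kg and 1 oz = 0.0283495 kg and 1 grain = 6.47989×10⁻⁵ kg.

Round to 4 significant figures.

7009 grain

0.1641 lb × 0.453592 → 0.0744344 kg
4.581 oz × 0.0283495 → 0.129869 kg
249.9 g × 0.001 → 0.2499 kg
Combined: 0.0744344 + 0.129869 + 0.2499 = 0.454203 kg
In grain: 0.454203 / 6.47989×10⁻⁵ = 7009.42 grain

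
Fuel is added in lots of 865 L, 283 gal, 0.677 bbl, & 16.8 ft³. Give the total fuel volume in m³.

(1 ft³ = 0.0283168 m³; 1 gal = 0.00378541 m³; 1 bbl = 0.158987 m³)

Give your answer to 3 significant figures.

865 L × 0.001 = 0.865 m³
283 gal × 0.00378541 = 1.07127 m³
0.677 bbl × 0.158987 = 0.107634 m³
16.8 ft³ × 0.0283168 = 0.475722 m³
Combined: 0.865 + 1.07127 + 0.107634 + 0.475722 = 2.51963 m³

2.52 m³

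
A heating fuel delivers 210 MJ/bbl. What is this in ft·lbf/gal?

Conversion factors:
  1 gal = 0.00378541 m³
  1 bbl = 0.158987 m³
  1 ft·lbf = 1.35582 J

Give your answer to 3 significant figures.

210 MJ/bbl × 1000000 J/MJ ÷ 0.158987 m³/bbl = 1.32086×10⁹ J/m³
1.32086×10⁹ J/m³ ÷ 1.35582 J/ft·lbf × 0.00378541 m³/gal = 3.6878×10⁶ ft·lbf/gal

3.69×10⁶ ft·lbf/gal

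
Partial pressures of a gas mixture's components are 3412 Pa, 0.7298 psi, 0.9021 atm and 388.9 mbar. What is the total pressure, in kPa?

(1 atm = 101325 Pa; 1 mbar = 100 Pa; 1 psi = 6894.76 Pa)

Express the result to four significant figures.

3412 Pa (already Pa)
0.7298 psi × 6894.76 = 5031.8 Pa
0.9021 atm × 101325 = 91405.3 Pa
388.9 mbar × 100 = 38890 Pa
Total: 3412 + 5031.8 + 91405.3 + 38890 = 138739 Pa
In kPa: 138739 / 1000 = 138.739 kPa

138.7 kPa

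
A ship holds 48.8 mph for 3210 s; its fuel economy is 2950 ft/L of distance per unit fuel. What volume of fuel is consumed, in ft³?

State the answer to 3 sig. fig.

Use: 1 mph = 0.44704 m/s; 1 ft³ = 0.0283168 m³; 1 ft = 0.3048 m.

2.75 ft³

48.8 mph → 21.8156 m/s
d = v × t = 21.8156 × 3210 = 70028.1 m
2950 ft/L → 899160 m/m³
V = d / (distance per unit fuel) = 70028.1 / 899160 = 0.0778817 m³
In ft³: 0.0778817 / 0.0283168 = 2.75037 ft³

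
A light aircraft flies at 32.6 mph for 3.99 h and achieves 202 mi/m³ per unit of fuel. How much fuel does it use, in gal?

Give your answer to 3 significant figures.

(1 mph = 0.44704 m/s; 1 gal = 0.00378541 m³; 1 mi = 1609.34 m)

32.6 mph → 14.5735 m/s
3.99 h → 14364 s
d = v × t = 14.5735 × 14364 = 209334 m
202 mi/m³ → 325087 m/m³
V = d / (distance per unit fuel) = 209334 / 325087 = 0.643932 m³
In gal: 0.643932 / 0.00378541 = 170.109 gal

170 gal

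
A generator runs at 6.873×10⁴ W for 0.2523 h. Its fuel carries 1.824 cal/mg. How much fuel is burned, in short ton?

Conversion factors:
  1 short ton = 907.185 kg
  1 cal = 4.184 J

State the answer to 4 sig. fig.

0.009017 short ton

0.2523 h → 908.28 s
E = P × t = 68730 × 908.28 = 6.24261×10⁷ J
1.824 cal/mg → 7.63162×10⁶ J/kg
m = E / e_s = 6.24261×10⁷ / 7.63162×10⁶ = 8.17993 kg
In short ton: 8.17993 / 907.185 = 0.00901683 short ton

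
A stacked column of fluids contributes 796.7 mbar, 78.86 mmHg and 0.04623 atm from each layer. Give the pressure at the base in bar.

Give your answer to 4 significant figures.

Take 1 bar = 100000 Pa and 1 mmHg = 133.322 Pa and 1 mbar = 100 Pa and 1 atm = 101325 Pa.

0.9487 bar

796.7 mbar × 100 → 79670 Pa
78.86 mmHg × 133.322 → 10513.8 Pa
0.04623 atm × 101325 → 4684.25 Pa
Sum: 79670 + 10513.8 + 4684.25 = 94868 Pa
In bar: 94868 / 100000 = 0.94868 bar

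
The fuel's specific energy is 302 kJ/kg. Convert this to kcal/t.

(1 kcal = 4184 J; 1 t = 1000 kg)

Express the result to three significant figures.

7.22×10⁴ kcal/t

302 kJ/kg × 1000 J/kJ = 302000 J/kg
302000 J/kg ÷ 4184 J/kcal × 1000 kg/t = 72179.7 kcal/t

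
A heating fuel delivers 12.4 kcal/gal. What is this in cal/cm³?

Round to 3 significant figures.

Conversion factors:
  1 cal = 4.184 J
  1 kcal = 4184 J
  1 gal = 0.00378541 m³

12.4 kcal/gal × 4184 J/kcal ÷ 0.00378541 m³/gal = 1.37057×10⁷ J/m³
1.37057×10⁷ J/m³ ÷ 4.184 J/cal × 10⁻⁶ m³/cm³ = 3.27574 cal/cm³

3.28 cal/cm³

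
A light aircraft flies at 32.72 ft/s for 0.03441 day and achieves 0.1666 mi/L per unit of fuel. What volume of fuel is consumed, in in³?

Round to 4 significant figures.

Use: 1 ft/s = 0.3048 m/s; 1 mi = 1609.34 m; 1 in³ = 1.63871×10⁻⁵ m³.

32.72 ft/s → 9.97306 m/s
0.03441 day → 2973.02 s
d = v × t = 9.97306 × 2973.02 = 29650.1 m
0.1666 mi/L → 268116 m/m³
V = d / (distance per unit fuel) = 29650.1 / 268116 = 0.110587 m³
In in³: 0.110587 / 1.63871×10⁻⁵ = 6748.42 in³

6748 in³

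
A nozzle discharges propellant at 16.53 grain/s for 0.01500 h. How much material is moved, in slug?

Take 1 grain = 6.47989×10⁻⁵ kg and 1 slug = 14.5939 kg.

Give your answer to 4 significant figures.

16.53 grain/s → 0.00107113 kg/s
0.01500 h → 54 s
m = ṁ × t = 0.00107113 × 54 = 0.057841 kg
In slug: 0.057841 / 14.5939 = 0.00396337 slug

0.003963 slug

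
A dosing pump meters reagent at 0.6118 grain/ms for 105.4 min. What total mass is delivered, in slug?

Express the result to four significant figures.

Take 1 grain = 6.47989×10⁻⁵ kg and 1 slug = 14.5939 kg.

0.6118 grain/ms → 0.039644 kg/s
105.4 min → 6324 s
m = ṁ × t = 0.039644 × 6324 = 250.709 kg
In slug: 250.709 / 14.5939 = 17.179 slug

17.18 slug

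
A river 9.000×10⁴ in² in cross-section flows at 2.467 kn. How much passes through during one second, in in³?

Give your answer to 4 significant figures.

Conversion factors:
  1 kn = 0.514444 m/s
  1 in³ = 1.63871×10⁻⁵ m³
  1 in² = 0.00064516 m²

4.497×10⁶ in³

2.467 kn × 0.514444 → 1.26913 m/s
9.000×10⁴ in² × 0.00064516 → 58.0644 m²
V = v × A × t = 1.26913 m/s × 58.0644 m² × 1 s = 73.6913 m³
73.6913 m³ ÷ (1.63871×10⁻⁵ m³/in³) = 4.49691×10⁶ in³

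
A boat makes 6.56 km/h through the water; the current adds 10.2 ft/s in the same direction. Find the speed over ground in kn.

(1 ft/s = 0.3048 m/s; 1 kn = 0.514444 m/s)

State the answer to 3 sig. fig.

6.56 km/h × (1/3.6) → 1.82222 m/s
10.2 ft/s × 0.3048 → 3.10896 m/s
Total: 1.82222 + 3.10896 = 4.93118 m/s
In kn: 4.93118 / 0.514444 = 9.58546 kn

9.59 kn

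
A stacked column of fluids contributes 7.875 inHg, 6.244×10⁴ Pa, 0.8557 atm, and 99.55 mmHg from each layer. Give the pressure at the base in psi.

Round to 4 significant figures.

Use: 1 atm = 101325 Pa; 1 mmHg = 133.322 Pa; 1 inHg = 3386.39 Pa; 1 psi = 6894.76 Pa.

7.875 inHg × 3386.39 = 26667.8 Pa
6.244×10⁴ Pa (already Pa)
0.8557 atm × 101325 = 86703.8 Pa
99.55 mmHg × 133.322 = 13272.2 Pa
Combined: 26667.8 + 62440 + 86703.8 + 13272.2 = 189084 Pa
In psi: 189084 / 6894.76 = 27.4243 psi

27.42 psi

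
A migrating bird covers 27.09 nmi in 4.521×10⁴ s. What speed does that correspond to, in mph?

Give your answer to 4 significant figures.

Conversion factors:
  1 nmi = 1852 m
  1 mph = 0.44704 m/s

2.482 mph

27.09 nmi × 1852 = 50170.7 m
v = d / t = 50170.7 m / 45210 s = 1.10973 m/s
1.10973 m/s ÷ (0.44704 m/s/mph) = 2.4824 mph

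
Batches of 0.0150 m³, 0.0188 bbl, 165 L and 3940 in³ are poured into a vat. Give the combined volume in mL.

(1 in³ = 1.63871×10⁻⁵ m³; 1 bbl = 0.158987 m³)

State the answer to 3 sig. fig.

0.0150 m³ (already m³)
0.0188 bbl × 0.158987 = 0.00298896 m³
165 L × 0.001 = 0.165 m³
3940 in³ × 1.63871×10⁻⁵ = 0.0645652 m³
Total: 0.015 + 0.00298896 + 0.165 + 0.0645652 = 0.247554 m³
In mL: 0.247554 / 10⁻⁶ = 247554 mL

2.48×10⁵ mL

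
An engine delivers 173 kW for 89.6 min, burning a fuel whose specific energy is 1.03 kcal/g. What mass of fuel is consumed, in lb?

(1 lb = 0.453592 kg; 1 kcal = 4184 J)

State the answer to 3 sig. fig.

476 lb

173 kW → 173000 W
89.6 min → 5376 s
E = P × t = 173000 × 5376 = 9.30048×10⁸ J
1.03 kcal/g → 4.30952×10⁶ J/kg
m = E / e_s = 9.30048×10⁸ / 4.30952×10⁶ = 215.812 kg
In lb: 215.812 / 0.453592 = 475.784 lb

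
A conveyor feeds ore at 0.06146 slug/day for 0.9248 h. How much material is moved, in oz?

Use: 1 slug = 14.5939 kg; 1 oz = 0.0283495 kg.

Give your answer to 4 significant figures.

1.219 oz

0.06146 slug/day → 1.03813×10⁻⁵ kg/s
0.9248 h → 3329.28 s
m = ṁ × t = 1.03813×10⁻⁵ × 3329.28 = 0.0345623 kg
In oz: 0.0345623 / 0.0283495 = 1.21915 oz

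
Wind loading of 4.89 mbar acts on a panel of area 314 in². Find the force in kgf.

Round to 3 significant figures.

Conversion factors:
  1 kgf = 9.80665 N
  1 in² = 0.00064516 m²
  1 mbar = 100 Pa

10.1 kgf

4.89 mbar × 100 → 489 Pa
314 in² × 0.00064516 → 0.20258 m²
F = P × A = 489 Pa × 0.20258 m² = 99.0616 N
99.0616 N ÷ (9.80665 N/kgf) = 10.1015 kgf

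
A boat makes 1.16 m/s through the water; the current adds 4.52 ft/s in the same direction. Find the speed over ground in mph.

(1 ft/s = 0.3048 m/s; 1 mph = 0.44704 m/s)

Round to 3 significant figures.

5.68 mph

1.16 m/s (already m/s)
4.52 ft/s × 0.3048 = 1.3777 m/s
Total: 1.16 + 1.3777 = 2.5377 m/s
In mph: 2.5377 / 0.44704 = 5.67667 mph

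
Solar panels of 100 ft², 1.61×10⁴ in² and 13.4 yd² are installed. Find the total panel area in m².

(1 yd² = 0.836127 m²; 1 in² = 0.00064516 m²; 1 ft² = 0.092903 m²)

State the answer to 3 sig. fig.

30.9 m²

100 ft² × 0.092903 → 9.2903 m²
1.61×10⁴ in² × 0.00064516 → 10.3871 m²
13.4 yd² × 0.836127 → 11.2041 m²
Combined: 9.2903 + 10.3871 + 11.2041 = 30.8815 m²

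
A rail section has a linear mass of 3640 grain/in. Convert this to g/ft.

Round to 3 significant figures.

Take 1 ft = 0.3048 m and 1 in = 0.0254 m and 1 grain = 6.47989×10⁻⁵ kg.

2830 g/ft

3640 grain/in × 6.47989×10⁻⁵ kg/grain ÷ 0.0254 m/in = 9.28614 kg/m
9.28614 kg/m ÷ 0.001 kg/g × 0.3048 m/ft = 2830.42 g/ft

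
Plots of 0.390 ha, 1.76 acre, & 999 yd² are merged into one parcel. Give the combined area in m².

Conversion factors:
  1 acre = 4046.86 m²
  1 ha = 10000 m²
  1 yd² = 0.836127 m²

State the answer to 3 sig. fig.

0.390 ha × 10000 = 3900 m²
1.76 acre × 4046.86 = 7122.47 m²
999 yd² × 0.836127 = 835.291 m²
Sum: 3900 + 7122.47 + 835.291 = 11857.8 m²

1.19×10⁴ m²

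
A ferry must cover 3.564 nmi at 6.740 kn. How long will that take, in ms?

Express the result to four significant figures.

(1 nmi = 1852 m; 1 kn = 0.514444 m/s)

3.564 nmi × 1852 → 6600.53 m
6.740 kn × 0.514444 → 3.46735 m/s
t = d / v = 6600.53 m / 3.46735 m/s = 1903.62 s
1903.62 s ÷ (0.001 s/ms) = 1.90362×10⁶ ms

1.904×10⁶ ms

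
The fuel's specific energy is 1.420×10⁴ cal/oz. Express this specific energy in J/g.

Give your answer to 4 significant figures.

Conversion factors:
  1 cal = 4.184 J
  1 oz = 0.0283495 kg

1.420×10⁴ cal/oz × 4.184 J/cal ÷ 0.0283495 kg/oz = 2.09573×10⁶ J/kg
2.09573×10⁶ J/kg × 0.001 kg/g = 2095.73 J/g

2096 J/g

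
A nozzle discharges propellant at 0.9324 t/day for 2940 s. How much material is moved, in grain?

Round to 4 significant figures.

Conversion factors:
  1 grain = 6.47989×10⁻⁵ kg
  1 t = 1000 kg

4.896×10⁵ grain

0.9324 t/day → 0.0107917 kg/s
m = ṁ × t = 0.0107917 × 2940 = 31.7276 kg
In grain: 31.7276 / 6.47989×10⁻⁵ = 489632 grain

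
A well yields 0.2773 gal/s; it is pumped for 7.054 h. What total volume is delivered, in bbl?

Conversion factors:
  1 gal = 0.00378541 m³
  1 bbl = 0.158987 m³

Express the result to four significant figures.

0.2773 gal/s → 0.00104969 m³/s
7.054 h → 25394.4 s
V = Q × t = 0.00104969 × 25394.4 = 26.6562 m³
In bbl: 26.6562 / 0.158987 = 167.663 bbl

167.7 bbl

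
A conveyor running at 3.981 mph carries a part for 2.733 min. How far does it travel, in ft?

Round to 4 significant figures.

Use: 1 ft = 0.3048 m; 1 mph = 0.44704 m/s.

3.981 mph × 0.44704 = 1.77967 m/s
2.733 min × 60 = 163.98 s
d = v × t = 1.77967 m/s × 163.98 s = 291.83 m
291.83 m ÷ (0.3048 m/ft) = 957.448 ft

957.4 ft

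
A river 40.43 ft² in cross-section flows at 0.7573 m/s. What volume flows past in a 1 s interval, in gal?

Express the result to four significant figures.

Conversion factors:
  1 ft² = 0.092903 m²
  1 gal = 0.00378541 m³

751.4 gal

40.43 ft² × 0.092903 = 3.75607 m²
V = v × A × t = 0.7573 m/s × 3.75607 m² × 1 s = 2.84447 m³
2.84447 m³ ÷ (0.00378541 m³/gal) = 751.43 gal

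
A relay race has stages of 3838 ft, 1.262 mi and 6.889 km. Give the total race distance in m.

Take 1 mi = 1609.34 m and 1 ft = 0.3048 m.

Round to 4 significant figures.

3838 ft × 0.3048 = 1169.82 m
1.262 mi × 1609.34 = 2030.99 m
6.889 km × 1000 = 6889 m
Combined: 1169.82 + 2030.99 + 6889 = 10089.8 m

1.009×10⁴ m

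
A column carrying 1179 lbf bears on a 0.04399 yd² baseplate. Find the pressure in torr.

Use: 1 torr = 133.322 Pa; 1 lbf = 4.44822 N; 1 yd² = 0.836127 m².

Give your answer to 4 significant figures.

1179 lbf × 4.44822 = 5244.45 N
0.04399 yd² × 0.836127 = 0.0367812 m²
P = F / A = 5244.45 N / 0.0367812 m² = 142585 Pa
142585 Pa ÷ (133.322 Pa/torr) = 1069.48 torr

1069 torr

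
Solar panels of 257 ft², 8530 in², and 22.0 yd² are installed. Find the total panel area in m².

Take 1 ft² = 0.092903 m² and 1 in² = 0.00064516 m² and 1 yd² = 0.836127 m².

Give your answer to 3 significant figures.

257 ft² × 0.092903 = 23.8761 m²
8530 in² × 0.00064516 = 5.50321 m²
22.0 yd² × 0.836127 = 18.3948 m²
Combined: 23.8761 + 5.50321 + 18.3948 = 47.7741 m²

47.8 m²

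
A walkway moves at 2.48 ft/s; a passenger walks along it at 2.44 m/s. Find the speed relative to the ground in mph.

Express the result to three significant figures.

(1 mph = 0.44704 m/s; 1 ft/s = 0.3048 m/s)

2.48 ft/s × 0.3048 = 0.755904 m/s
2.44 m/s (already m/s)
Combined: 0.755904 + 2.44 = 3.1959 m/s
In mph: 3.1959 / 0.44704 = 7.14902 mph

7.15 mph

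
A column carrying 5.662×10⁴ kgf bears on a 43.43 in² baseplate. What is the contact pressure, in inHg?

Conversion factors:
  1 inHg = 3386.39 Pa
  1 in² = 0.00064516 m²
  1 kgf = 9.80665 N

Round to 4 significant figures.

5852 inHg

5.662×10⁴ kgf × 9.80665 = 555253 N
43.43 in² × 0.00064516 = 0.0280193 m²
P = F / A = 555253 N / 0.0280193 m² = 1.98168×10⁷ Pa
1.98168×10⁷ Pa ÷ (3386.39 Pa/inHg) = 5851.9 inHg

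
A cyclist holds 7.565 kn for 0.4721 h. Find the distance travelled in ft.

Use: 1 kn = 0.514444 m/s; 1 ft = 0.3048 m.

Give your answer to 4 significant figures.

2.170×10⁴ ft

7.565 kn × 0.514444 → 3.89177 m/s
0.4721 h × 3600 → 1699.56 s
d = v × t = 3.89177 m/s × 1699.56 s = 6614.3 m
6614.3 m ÷ (0.3048 m/ft) = 21700.5 ft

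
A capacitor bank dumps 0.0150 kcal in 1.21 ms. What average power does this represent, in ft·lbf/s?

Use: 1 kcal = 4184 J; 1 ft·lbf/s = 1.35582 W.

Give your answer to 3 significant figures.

3.83×10⁴ ft·lbf/s

0.0150 kcal × 4184 → 62.76 J
1.21 ms × 0.001 → 0.00121 s
P = E / t = 62.76 J / 0.00121 s = 51867.8 W
51867.8 W ÷ (1.35582 W/ft·lbf/s) = 38255.7 ft·lbf/s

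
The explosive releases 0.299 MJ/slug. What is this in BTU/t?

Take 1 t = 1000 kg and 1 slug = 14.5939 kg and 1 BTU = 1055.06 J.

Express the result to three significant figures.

1.94×10⁴ BTU/t

0.299 MJ/slug × 1000000 J/MJ ÷ 14.5939 kg/slug = 20488 J/kg
20488 J/kg ÷ 1055.06 J/BTU × 1000 kg/t = 19418.8 BTU/t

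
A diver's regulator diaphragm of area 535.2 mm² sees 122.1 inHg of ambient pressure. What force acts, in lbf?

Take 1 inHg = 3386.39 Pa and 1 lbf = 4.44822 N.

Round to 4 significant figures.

49.75 lbf

122.1 inHg × 3386.39 = 413478 Pa
535.2 mm² × 10⁻⁶ = 5.352×10⁻⁴ m²
F = P × A = 413478 Pa × 5.352×10⁻⁴ m² = 221.293 N
221.293 N ÷ (4.44822 N/lbf) = 49.7487 lbf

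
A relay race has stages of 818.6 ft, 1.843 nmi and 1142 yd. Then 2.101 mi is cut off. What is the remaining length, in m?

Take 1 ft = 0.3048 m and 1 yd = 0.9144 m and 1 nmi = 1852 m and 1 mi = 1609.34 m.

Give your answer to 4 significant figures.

818.6 ft × 0.3048 = 249.509 m
1.843 nmi × 1852 = 3413.24 m
1142 yd × 0.9144 = 1044.24 m
2.101 mi × 1609.34 = 3381.22 m
Sum: 249.509 + 3413.24 + 1044.24 − 3381.22 = 1325.77 m

1326 m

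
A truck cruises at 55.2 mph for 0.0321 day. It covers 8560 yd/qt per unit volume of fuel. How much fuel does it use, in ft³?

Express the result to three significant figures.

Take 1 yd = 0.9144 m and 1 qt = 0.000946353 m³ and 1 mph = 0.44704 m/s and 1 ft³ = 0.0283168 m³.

55.2 mph → 24.6766 m/s
0.0321 day → 2773.44 s
d = v × t = 24.6766 × 2773.44 = 68439.1 m
8560 yd/qt → 8.27098×10⁶ m/m³
V = d / (distance per unit fuel) = 68439.1 / 8.27098×10⁶ = 0.00827461 m³
In ft³: 0.00827461 / 0.0283168 = 0.292216 ft³

0.292 ft³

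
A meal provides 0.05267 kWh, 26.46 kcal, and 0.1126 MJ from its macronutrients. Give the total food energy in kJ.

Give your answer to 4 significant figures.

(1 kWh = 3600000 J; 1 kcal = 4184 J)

0.05267 kWh × 3600000 = 189612 J
26.46 kcal × 4184 = 110709 J
0.1126 MJ × 1000000 = 112600 J
Combined: 189612 + 110709 + 112600 = 412921 J
In kJ: 412921 / 1000 = 412.921 kJ

412.9 kJ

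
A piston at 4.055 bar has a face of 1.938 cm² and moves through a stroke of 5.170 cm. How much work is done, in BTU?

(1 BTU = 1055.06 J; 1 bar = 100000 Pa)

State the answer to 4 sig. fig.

4.055 bar → 405500 Pa
1.938 cm² → 1.938×10⁻⁴ m²
F = P × A = 405500 × 1.938×10⁻⁴ = 78.5859 N
5.170 cm → 0.0517 m
W = F × d = 78.5859 × 0.0517 = 4.06289 J
In BTU: 4.06289 / 1055.06 = 0.00385086 BTU

0.003851 BTU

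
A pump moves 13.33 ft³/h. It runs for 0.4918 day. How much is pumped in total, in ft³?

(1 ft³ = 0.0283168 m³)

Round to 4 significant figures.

13.33 ft³/h → 1.04851×10⁻⁴ m³/s
0.4918 day → 42491.5 s
V = Q × t = 1.04851×10⁻⁴ × 42491.5 = 4.45528 m³
In ft³: 4.45528 / 0.0283168 = 157.337 ft³

157.3 ft³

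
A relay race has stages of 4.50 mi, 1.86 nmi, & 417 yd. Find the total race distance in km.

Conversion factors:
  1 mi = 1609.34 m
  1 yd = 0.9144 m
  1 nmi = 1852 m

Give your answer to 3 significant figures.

4.50 mi × 1609.34 = 7242.03 m
1.86 nmi × 1852 = 3444.72 m
417 yd × 0.9144 = 381.305 m
Combined: 7242.03 + 3444.72 + 381.305 = 11068.1 m
In km: 11068.1 / 1000 = 11.0681 km

11.1 km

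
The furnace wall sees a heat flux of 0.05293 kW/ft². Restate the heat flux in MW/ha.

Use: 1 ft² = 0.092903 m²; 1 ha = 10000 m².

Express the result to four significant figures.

0.05293 kW/ft² × 1000 W/kW ÷ 0.092903 m²/ft² = 569.734 W/m²
569.734 W/m² ÷ 1000000 W/MW × 10000 m²/ha = 5.69734 MW/ha

5.697 MW/ha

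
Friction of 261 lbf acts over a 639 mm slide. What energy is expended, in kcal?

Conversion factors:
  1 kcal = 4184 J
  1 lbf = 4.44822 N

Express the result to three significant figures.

261 lbf × 4.44822 → 1160.99 N
639 mm × 0.001 → 0.639 m
W = F × d = 1160.99 N × 0.639 m = 741.873 J
741.873 J ÷ (4184 J/kcal) = 0.177312 kcal

0.177 kcal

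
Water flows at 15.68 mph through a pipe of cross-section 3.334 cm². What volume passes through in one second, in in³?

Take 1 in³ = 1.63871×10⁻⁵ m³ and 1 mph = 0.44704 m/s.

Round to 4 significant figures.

15.68 mph × 0.44704 = 7.00959 m/s
3.334 cm² × 0.0001 = 3.334×10⁻⁴ m²
V = v × A × t = 7.00959 m/s × 3.334×10⁻⁴ m² × 1 s = 0.002337 m³
0.002337 m³ ÷ (1.63871×10⁻⁵ m³/in³) = 142.612 in³

142.6 in³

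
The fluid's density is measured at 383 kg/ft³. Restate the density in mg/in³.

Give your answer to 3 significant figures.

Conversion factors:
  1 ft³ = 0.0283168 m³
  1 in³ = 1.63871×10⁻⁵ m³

2.22×10⁵ mg/in³

383 kg/ft³ ÷ 0.0283168 m³/ft³ = 13525.5 kg/m³
13525.5 kg/m³ ÷ 10⁻⁶ kg/mg × 1.63871×10⁻⁵ m³/in³ = 221644 mg/in³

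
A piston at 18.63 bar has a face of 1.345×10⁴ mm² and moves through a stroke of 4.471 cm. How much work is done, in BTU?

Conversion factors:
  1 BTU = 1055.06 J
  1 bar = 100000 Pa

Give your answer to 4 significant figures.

18.63 bar → 1.863×10⁶ Pa
1.345×10⁴ mm² → 0.01345 m²
F = P × A = 1.863×10⁶ × 0.01345 = 25057.4 N
4.471 cm → 0.04471 m
W = F × d = 25057.4 × 0.04471 = 1120.32 J
In BTU: 1120.32 / 1055.06 = 1.06185 BTU

1.062 BTU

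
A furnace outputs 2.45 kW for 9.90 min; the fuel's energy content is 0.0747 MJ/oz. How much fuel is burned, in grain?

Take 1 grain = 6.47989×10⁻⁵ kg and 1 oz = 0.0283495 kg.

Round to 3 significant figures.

2.45 kW → 2450 W
9.90 min → 594 s
E = P × t = 2450 × 594 = 1.4553×10⁶ J
0.0747 MJ/oz → 2.63497×10⁶ J/kg
m = E / e_s = 1.4553×10⁶ / 2.63497×10⁶ = 0.552302 kg
In grain: 0.552302 / 6.47989×10⁻⁵ = 8523.32 grain

8520 grain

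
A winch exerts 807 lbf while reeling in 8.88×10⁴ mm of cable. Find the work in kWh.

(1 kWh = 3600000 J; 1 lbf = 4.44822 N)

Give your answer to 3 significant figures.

807 lbf × 4.44822 → 3589.71 N
8.88×10⁴ mm × 0.001 → 88.8 m
W = F × d = 3589.71 N × 88.8 m = 318766 J
318766 J ÷ (3600000 J/kWh) = 0.0885461 kWh

0.0885 kWh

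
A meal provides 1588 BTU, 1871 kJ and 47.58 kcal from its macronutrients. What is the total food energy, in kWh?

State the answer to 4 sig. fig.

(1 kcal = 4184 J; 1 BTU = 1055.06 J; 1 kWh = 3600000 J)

1.040 kWh

1588 BTU × 1055.06 = 1.67544×10⁶ J
1871 kJ × 1000 = 1.871×10⁶ J
47.58 kcal × 4184 = 199075 J
Sum: 1.67544×10⁶ + 1.871×10⁶ + 199075 = 3.74552×10⁶ J
In kWh: 3.74552×10⁶ / 3600000 = 1.04042 kWh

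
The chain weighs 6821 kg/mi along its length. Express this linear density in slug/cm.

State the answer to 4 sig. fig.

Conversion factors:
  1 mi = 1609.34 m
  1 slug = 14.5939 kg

6821 kg/mi ÷ 1609.34 m/mi = 4.23838 kg/m
4.23838 kg/m ÷ 14.5939 kg/slug × 0.01 m/cm = 0.00290421 slug/cm

0.002904 slug/cm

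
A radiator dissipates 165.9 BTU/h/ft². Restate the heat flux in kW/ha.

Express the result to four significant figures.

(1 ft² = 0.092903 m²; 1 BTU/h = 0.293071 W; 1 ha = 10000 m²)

165.9 BTU/h/ft² × 0.293071 W/BTU/h ÷ 0.092903 m²/ft² = 523.347 W/m²
523.347 W/m² ÷ 1000 W/kW × 10000 m²/ha = 5233.47 kW/ha

5233 kW/ha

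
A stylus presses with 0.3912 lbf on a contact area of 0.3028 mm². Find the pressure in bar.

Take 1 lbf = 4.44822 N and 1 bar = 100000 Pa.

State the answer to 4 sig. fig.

57.47 bar

0.3912 lbf × 4.44822 → 1.74014 N
0.3028 mm² × 10⁻⁶ → 3.028×10⁻⁷ m²
P = F / A = 1.74014 N / 3.028×10⁻⁷ m² = 5.74683×10⁶ Pa
5.74683×10⁶ Pa ÷ (100000 Pa/bar) = 57.4683 bar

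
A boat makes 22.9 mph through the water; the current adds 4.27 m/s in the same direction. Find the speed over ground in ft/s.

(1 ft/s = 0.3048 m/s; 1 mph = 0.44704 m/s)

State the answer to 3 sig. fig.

47.6 ft/s

22.9 mph × 0.44704 = 10.2372 m/s
4.27 m/s (already m/s)
Sum: 10.2372 + 4.27 = 14.5072 m/s
In ft/s: 14.5072 / 0.3048 = 47.5958 ft/s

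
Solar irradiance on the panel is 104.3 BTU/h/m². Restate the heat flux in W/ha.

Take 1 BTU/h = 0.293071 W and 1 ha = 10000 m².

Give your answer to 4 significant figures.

104.3 BTU/h/m² × 0.293071 W/BTU/h = 30.5673 W/m²
30.5673 W/m² × 10000 m²/ha = 305673 W/ha

3.057×10⁵ W/ha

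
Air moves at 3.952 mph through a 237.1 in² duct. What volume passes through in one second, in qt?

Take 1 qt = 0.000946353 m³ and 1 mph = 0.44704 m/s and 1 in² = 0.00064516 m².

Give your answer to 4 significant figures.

3.952 mph × 0.44704 = 1.7667 m/s
237.1 in² × 0.00064516 = 0.152967 m²
V = v × A × t = 1.7667 m/s × 0.152967 m² × 1 s = 0.270247 m³
0.270247 m³ ÷ (0.000946353 m³/qt) = 285.567 qt

285.6 qt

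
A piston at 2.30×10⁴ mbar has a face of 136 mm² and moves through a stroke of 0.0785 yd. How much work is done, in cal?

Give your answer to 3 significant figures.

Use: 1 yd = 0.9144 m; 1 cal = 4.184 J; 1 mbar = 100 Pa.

2.30×10⁴ mbar → 2.3×10⁶ Pa
136 mm² → 1.36×10⁻⁴ m²
F = P × A = 2.3×10⁶ × 1.36×10⁻⁴ = 312.8 N
0.0785 yd → 0.0717804 m
W = F × d = 312.8 × 0.0717804 = 22.4529 J
In cal: 22.4529 / 4.184 = 5.36637 cal

5.37 cal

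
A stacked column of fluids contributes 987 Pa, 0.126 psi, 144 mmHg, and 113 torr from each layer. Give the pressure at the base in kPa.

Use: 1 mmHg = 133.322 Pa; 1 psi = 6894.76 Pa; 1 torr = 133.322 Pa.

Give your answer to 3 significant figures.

36.1 kPa

987 Pa (already Pa)
0.126 psi × 6894.76 = 868.74 Pa
144 mmHg × 133.322 = 19198.4 Pa
113 torr × 133.322 = 15065.4 Pa
Combined: 987 + 868.74 + 19198.4 + 15065.4 = 36119.5 Pa
In kPa: 36119.5 / 1000 = 36.1195 kPa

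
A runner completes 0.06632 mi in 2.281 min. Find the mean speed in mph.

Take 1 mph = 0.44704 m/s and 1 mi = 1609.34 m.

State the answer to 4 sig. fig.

0.06632 mi × 1609.34 → 106.731 m
2.281 min × 60 → 136.86 s
v = d / t = 106.731 m / 136.86 s = 0.779855 m/s
0.779855 m/s ÷ (0.44704 m/s/mph) = 1.74449 mph

1.744 mph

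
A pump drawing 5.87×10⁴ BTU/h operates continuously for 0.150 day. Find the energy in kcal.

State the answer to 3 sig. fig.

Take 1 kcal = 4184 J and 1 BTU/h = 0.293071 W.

5.87×10⁴ BTU/h × 0.293071 = 17203.3 W
0.150 day × 86400 = 12960 s
E = P × t = 17203.3 W × 12960 s = 2.22955×10⁸ J
2.22955×10⁸ J ÷ (4184 J/kcal) = 53287.5 kcal

5.33×10⁴ kcal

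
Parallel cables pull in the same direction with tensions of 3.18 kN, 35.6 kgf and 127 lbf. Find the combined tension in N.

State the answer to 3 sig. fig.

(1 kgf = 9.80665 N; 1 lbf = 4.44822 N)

3.18 kN × 1000 → 3180 N
35.6 kgf × 9.80665 → 349.117 N
127 lbf × 4.44822 → 564.924 N
Total: 3180 + 349.117 + 564.924 = 4094.04 N

4090 N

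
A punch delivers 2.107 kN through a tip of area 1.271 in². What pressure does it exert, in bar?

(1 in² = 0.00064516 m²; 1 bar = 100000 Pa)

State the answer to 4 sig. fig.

2.107 kN × 1000 → 2107 N
1.271 in² × 0.00064516 → 8.19998×10⁻⁴ m²
P = F / A = 2107 N / 8.19998×10⁻⁴ m² = 2.56952×10⁶ Pa
2.56952×10⁶ Pa ÷ (100000 Pa/bar) = 25.6952 bar

25.70 bar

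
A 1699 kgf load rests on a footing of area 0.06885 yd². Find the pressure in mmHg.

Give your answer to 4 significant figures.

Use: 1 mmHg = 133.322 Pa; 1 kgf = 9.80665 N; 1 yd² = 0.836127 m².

1699 kgf × 9.80665 → 16661.5 N
0.06885 yd² × 0.836127 → 0.0575673 m²
P = F / A = 16661.5 N / 0.0575673 m² = 289426 Pa
289426 Pa ÷ (133.322 Pa/mmHg) = 2170.88 mmHg

2171 mmHg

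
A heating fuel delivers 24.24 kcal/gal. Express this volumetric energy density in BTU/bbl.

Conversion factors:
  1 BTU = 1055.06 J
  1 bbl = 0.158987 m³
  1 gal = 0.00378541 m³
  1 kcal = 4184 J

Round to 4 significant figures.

24.24 kcal/gal × 4184 J/kcal ÷ 0.00378541 m³/gal = 2.67924×10⁷ J/m³
2.67924×10⁷ J/m³ ÷ 1055.06 J/BTU × 0.158987 m³/bbl = 4037.35 BTU/bbl

4037 BTU/bbl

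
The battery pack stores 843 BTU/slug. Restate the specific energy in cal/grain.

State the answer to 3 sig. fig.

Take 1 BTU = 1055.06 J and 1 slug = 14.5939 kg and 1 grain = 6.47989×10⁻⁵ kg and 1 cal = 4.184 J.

0.944 cal/grain

843 BTU/slug × 1055.06 J/BTU ÷ 14.5939 kg/slug = 60944.3 J/kg
60944.3 J/kg ÷ 4.184 J/cal × 6.47989×10⁻⁵ kg/grain = 0.943863 cal/grain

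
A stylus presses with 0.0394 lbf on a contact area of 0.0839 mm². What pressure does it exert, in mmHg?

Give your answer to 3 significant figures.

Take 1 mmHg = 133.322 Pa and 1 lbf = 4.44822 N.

0.0394 lbf × 4.44822 → 0.17526 N
0.0839 mm² × 10⁻⁶ → 8.39×10⁻⁸ m²
P = F / A = 0.17526 N / 8.39×10⁻⁸ m² = 2.08892×10⁶ Pa
2.08892×10⁶ Pa ÷ (133.322 Pa/mmHg) = 15668.2 mmHg

1.57×10⁴ mmHg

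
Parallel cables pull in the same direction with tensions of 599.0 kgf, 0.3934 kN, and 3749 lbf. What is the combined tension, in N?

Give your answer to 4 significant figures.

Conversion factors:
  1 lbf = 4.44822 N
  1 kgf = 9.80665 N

2.294×10⁴ N

599.0 kgf × 9.80665 → 5874.18 N
0.3934 kN × 1000 → 393.4 N
3749 lbf × 4.44822 → 16676.4 N
Combined: 5874.18 + 393.4 + 16676.4 = 22944 N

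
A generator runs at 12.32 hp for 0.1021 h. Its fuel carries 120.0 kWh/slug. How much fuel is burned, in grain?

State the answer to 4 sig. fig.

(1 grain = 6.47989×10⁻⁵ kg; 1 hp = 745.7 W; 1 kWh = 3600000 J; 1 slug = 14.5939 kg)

1760 grain

12.32 hp → 9187.02 W
0.1021 h → 367.56 s
E = P × t = 9187.02 × 367.56 = 3.37678×10⁶ J
120.0 kWh/slug → 2.96014×10⁷ J/kg
m = E / e_s = 3.37678×10⁶ / 2.96014×10⁷ = 0.114075 kg
In grain: 0.114075 / 6.47989×10⁻⁵ = 1760.45 grain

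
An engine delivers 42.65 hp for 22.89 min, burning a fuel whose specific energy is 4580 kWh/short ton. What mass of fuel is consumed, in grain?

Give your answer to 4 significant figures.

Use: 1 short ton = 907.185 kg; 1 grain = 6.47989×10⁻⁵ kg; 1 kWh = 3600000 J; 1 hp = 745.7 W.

42.65 hp → 31804.1 W
22.89 min → 1373.4 s
E = P × t = 31804.1 × 1373.4 = 4.36798×10⁷ J
4580 kWh/short ton → 1.81749×10⁷ J/kg
m = E / e_s = 4.36798×10⁷ / 1.81749×10⁷ = 2.4033 kg
In grain: 2.4033 / 6.47989×10⁻⁵ = 37088.6 grain

3.709×10⁴ grain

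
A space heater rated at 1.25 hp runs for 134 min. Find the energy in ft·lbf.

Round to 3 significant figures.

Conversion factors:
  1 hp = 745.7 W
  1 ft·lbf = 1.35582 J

1.25 hp × 745.7 → 932.125 W
134 min × 60 → 8040 s
E = P × t = 932.125 W × 8040 s = 7.49428×10⁶ J
7.49428×10⁶ J ÷ (1.35582 J/ft·lbf) = 5.52749×10⁶ ft·lbf

5.53×10⁶ ft·lbf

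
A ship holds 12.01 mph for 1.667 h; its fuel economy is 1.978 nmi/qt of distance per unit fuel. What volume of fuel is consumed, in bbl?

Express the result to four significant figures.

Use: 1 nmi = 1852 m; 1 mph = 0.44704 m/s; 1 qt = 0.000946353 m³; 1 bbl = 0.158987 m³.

12.01 mph → 5.36895 m/s
1.667 h → 6001.2 s
d = v × t = 5.36895 × 6001.2 = 32220.1 m
1.978 nmi/qt → 3.87092×10⁶ m/m³
V = d / (distance per unit fuel) = 32220.1 / 3.87092×10⁶ = 0.00832363 m³
In bbl: 0.00832363 / 0.158987 = 0.0523542 bbl

0.05235 bbl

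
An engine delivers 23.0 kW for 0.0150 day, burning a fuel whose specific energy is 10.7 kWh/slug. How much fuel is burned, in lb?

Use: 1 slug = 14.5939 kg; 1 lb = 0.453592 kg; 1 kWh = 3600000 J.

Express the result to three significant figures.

24.9 lb

23.0 kW → 23000 W
0.0150 day → 1296 s
E = P × t = 23000 × 1296 = 2.9808×10⁷ J
10.7 kWh/slug → 2.63946×10⁶ J/kg
m = E / e_s = 2.9808×10⁷ / 2.63946×10⁶ = 11.2932 kg
In lb: 11.2932 / 0.453592 = 24.8973 lb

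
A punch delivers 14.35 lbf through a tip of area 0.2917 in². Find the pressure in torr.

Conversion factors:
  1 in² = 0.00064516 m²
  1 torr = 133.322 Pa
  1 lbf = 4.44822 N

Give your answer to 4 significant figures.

14.35 lbf × 4.44822 → 63.832 N
0.2917 in² × 0.00064516 → 1.88193×10⁻⁴ m²
P = F / A = 63.832 N / 1.88193×10⁻⁴ m² = 339184 Pa
339184 Pa ÷ (133.322 Pa/torr) = 2544.1 torr

2544 torr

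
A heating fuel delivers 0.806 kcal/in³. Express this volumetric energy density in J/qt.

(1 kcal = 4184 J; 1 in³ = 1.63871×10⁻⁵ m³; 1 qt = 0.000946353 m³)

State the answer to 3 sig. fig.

1.95×10⁵ J/qt

0.806 kcal/in³ × 4184 J/kcal ÷ 1.63871×10⁻⁵ m³/in³ = 2.0579×10⁸ J/m³
2.0579×10⁸ J/m³ × 0.000946353 m³/qt = 194750 J/qt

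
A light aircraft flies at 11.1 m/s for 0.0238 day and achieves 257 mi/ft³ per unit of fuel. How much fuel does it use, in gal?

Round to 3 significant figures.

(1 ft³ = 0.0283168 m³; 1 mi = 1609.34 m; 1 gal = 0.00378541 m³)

0.0238 day → 2056.32 s
d = v × t = 11.1 × 2056.32 = 22825.2 m
257 mi/ft³ → 1.46062×10⁷ m/m³
V = d / (distance per unit fuel) = 22825.2 / 1.46062×10⁷ = 0.00156271 m³
In gal: 0.00156271 / 0.00378541 = 0.412825 gal

0.413 gal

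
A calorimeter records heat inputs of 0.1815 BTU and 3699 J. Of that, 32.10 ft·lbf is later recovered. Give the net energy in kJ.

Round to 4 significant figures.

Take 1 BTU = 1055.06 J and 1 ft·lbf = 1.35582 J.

3.847 kJ

0.1815 BTU × 1055.06 = 191.493 J
3699 J (already J)
32.10 ft·lbf × 1.35582 = 43.5218 J
Sum: 191.493 + 3699 − 43.5218 = 3846.97 J
In kJ: 3846.97 / 1000 = 3.84697 kJ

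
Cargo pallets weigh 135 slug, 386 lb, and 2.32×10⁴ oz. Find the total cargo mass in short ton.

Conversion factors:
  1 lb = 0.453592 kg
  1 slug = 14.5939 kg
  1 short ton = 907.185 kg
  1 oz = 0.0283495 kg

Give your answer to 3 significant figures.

3.09 short ton

135 slug × 14.5939 = 1970.18 kg
386 lb × 0.453592 = 175.087 kg
2.32×10⁴ oz × 0.0283495 = 657.708 kg
Combined: 1970.18 + 175.087 + 657.708 = 2802.98 kg
In short ton: 2802.98 / 907.185 = 3.08976 short ton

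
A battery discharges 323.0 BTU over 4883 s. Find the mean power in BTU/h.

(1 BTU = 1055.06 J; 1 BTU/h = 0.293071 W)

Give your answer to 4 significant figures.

323.0 BTU × 1055.06 → 340784 J
P = E / t = 340784 J / 4883 s = 69.7899 W
69.7899 W ÷ (0.293071 W/BTU/h) = 238.133 BTU/h

238.1 BTU/h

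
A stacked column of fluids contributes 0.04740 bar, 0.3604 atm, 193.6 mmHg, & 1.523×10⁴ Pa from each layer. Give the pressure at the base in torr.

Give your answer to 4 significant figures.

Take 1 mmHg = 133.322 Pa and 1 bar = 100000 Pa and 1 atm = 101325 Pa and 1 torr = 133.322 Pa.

617.3 torr

0.04740 bar × 100000 → 4740 Pa
0.3604 atm × 101325 → 36517.5 Pa
193.6 mmHg × 133.322 → 25811.1 Pa
1.523×10⁴ Pa (already Pa)
Combined: 4740 + 36517.5 + 25811.1 + 15230 = 82298.6 Pa
In torr: 82298.6 / 133.322 = 617.292 torr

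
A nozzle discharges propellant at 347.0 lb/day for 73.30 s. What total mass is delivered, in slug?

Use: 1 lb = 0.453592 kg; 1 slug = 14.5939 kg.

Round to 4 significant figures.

347.0 lb/day → 0.00182172 kg/s
m = ṁ × t = 0.00182172 × 73.3 = 0.133532 kg
In slug: 0.133532 / 14.5939 = 0.00914985 slug

0.009150 slug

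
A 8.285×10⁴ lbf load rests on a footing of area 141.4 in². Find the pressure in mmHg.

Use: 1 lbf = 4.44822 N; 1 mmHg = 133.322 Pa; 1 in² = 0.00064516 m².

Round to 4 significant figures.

3.030×10⁴ mmHg

8.285×10⁴ lbf × 4.44822 = 368535 N
141.4 in² × 0.00064516 = 0.0912256 m²
P = F / A = 368535 N / 0.0912256 m² = 4.03982×10⁶ Pa
4.03982×10⁶ Pa ÷ (133.322 Pa/mmHg) = 30301.2 mmHg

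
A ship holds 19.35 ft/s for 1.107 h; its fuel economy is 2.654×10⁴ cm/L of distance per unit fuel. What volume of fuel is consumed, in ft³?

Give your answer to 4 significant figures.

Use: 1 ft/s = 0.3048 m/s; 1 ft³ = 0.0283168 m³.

3.128 ft³

19.35 ft/s → 5.89788 m/s
1.107 h → 3985.2 s
d = v × t = 5.89788 × 3985.2 = 23504.2 m
2.654×10⁴ cm/L → 265400 m/m³
V = d / (distance per unit fuel) = 23504.2 / 265400 = 0.0885614 m³
In ft³: 0.0885614 / 0.0283168 = 3.12752 ft³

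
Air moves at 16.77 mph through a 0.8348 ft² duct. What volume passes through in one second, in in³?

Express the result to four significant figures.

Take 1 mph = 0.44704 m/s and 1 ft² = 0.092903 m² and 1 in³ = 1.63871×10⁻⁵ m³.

3.548×10⁴ in³

16.77 mph × 0.44704 = 7.49686 m/s
0.8348 ft² × 0.092903 = 0.0775554 m²
V = v × A × t = 7.49686 m/s × 0.0775554 m² × 1 s = 0.581422 m³
0.581422 m³ ÷ (1.63871×10⁻⁵ m³/in³) = 35480.5 in³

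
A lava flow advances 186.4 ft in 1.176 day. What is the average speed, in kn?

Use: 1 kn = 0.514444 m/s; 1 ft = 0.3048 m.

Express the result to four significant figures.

0.001087 kn

186.4 ft × 0.3048 = 56.8147 m
1.176 day × 86400 = 101606 s
v = d / t = 56.8147 m / 101606 s = 5.59167×10⁻⁴ m/s
5.59167×10⁻⁴ m/s ÷ (0.514444 m/s/kn) = 0.00108693 kn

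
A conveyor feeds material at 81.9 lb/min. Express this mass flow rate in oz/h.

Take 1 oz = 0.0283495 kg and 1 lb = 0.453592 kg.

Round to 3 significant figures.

7.86×10⁴ oz/h

81.9 lb/min × 0.453592 kg/lb ÷ 60 s/min = 0.619153 kg/s
0.619153 kg/s ÷ 0.0283495 kg/oz × 3600 s/h = 78624 oz/h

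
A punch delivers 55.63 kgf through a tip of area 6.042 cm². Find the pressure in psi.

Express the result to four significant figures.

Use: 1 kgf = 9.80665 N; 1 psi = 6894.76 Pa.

131.0 psi

55.63 kgf × 9.80665 → 545.544 N
6.042 cm² × 0.0001 → 6.042×10⁻⁴ m²
P = F / A = 545.544 N / 6.042×10⁻⁴ m² = 902920 Pa
902920 Pa ÷ (6894.76 Pa/psi) = 130.957 psi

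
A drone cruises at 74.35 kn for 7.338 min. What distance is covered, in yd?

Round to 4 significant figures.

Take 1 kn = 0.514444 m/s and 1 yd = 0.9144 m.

74.35 kn × 0.514444 → 38.2489 m/s
7.338 min × 60 → 440.28 s
d = v × t = 38.2489 m/s × 440.28 s = 16840.2 m
16840.2 m ÷ (0.9144 m/yd) = 18416.7 yd

1.842×10⁴ yd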